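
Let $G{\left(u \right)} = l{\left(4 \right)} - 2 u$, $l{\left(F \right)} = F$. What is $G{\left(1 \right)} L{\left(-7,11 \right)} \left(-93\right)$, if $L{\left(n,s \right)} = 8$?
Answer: $-1488$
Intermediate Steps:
$G{\left(u \right)} = 4 - 2 u$
$G{\left(1 \right)} L{\left(-7,11 \right)} \left(-93\right) = \left(4 - 2\right) 8 \left(-93\right) = 2 \cdot 8 \left(-93\right) = 16 \left(-93\right) = -1488$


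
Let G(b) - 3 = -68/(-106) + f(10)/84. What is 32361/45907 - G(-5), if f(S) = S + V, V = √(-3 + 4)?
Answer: -626936893/204377964 ≈ -3.0675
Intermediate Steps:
V = 1 (V = √1 = 1)
f(S) = 1 + S (f(S) = S + 1 = 1 + S)
G(b) = 16795/4452 (G(b) = 3 + (-68/(-106) + (1 + 10)/84) = 3 + (-68*(-1/106) + 11*(1/84)) = 3 + (34/53 + 11/84) = 3 + 3439/4452 = 16795/4452)
32361/45907 - G(-5) = 32361/45907 - 1*16795/4452 = 32361*(1/45907) - 16795/4452 = 32361/45907 - 16795/4452 = -626936893/204377964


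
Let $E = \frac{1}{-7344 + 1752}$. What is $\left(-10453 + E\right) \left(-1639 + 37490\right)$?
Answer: $- \frac{2095604848627}{5592} \approx -3.7475 \cdot 10^{8}$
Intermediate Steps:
$E = - \frac{1}{5592}$ ($E = \frac{1}{-5592} = - \frac{1}{5592} \approx -0.00017883$)
$\left(-10453 + E\right) \left(-1639 + 37490\right) = \left(-10453 - \frac{1}{5592}\right) \left(-1639 + 37490\right) = \left(- \frac{58453177}{5592}\right) 35851 = - \frac{2095604848627}{5592}$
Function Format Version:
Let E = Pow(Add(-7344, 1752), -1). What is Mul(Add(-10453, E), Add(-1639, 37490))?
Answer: Rational(-2095604848627, 5592) ≈ -3.7475e+8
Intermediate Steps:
E = Rational(-1, 5592) (E = Pow(-5592, -1) = Rational(-1, 5592) ≈ -0.00017883)
Mul(Add(-10453, E), Add(-1639, 37490)) = Mul(Add(-10453, Rational(-1, 5592)), Add(-1639, 37490)) = Mul(Rational(-58453177, 5592), 35851) = Rational(-2095604848627, 5592)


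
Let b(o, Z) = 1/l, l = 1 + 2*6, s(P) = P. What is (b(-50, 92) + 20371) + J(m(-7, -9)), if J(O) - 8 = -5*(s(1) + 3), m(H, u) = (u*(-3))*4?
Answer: 264668/13 ≈ 20359.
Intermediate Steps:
m(H, u) = -12*u (m(H, u) = -3*u*4 = -12*u)
l = 13 (l = 1 + 12 = 13)
J(O) = -12 (J(O) = 8 - 5*(1 + 3) = 8 - 5*4 = 8 - 20 = -12)
b(o, Z) = 1/13
(b(-50, 92) + 20371) + J(m(-7, -9)) = (1/13 + 20371) - 12 = 264824/13 - 12 = 264668/13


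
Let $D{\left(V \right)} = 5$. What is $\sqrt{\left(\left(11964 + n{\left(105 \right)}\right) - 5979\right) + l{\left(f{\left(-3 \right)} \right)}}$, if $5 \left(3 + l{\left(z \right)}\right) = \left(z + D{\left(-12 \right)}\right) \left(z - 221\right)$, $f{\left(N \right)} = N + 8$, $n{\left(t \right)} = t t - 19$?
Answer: $2 \sqrt{4139} \approx 128.67$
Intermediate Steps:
$n{\left(t \right)} = -19 + t^{2}$ ($n{\left(t \right)} = t^{2} - 19 = -19 + t^{2}$)
$f{\left(N \right)} = 8 + N$
$l{\left(z \right)} = -3 + \frac{\left(-221 + z\right) \left(5 + z\right)}{5}$ ($l{\left(z \right)} = -3 + \frac{\left(z + 5\right) \left(z - 221\right)}{5} = -3 + \frac{\left(5 + z\right) \left(-221 + z\right)}{5} = -3 + \frac{\left(-221 + z\right) \left(5 + z\right)}{5}$)
$\sqrt{\left(\left(11964 + n{\left(105 \right)}\right) - 5979\right) + l{\left(f{\left(-3 \right)} \right)}} = \sqrt{\left(\left(11964 - \left(19 - 105^{2}\right)\right) - 5979\right) - \left(224 - \frac{\left(8 - 3\right)^{2}}{5} + \frac{216 \left(8 - 3\right)}{5}\right)} = \sqrt{\left(\left(11964 + \left(-19 + 11025\right)\right) - 5979\right) - \left(440 - 5\right)} = \sqrt{\left(\left(11964 + 11006\right) - 5979\right) - 435} = \sqrt{\left(22970 - 5979\right) - 435} = \sqrt{16991 - 435} = \sqrt{16556} = 2 \sqrt{4139}$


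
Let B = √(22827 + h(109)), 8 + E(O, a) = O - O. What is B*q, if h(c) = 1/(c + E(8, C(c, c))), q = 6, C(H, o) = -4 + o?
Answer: 12*√58214582/101 ≈ 906.52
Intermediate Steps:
E(O, a) = -8 (E(O, a) = -8 + (O - O) = -8 + 0 = -8)
h(c) = 1/(-8 + c) (h(c) = 1/(c - 8) = 1/(-8 + c))
B = 2*√58214582/101 (B = √(22827 + 1/(-8 + 109)) = √(22827 + 1/101) = √(2305528/101) = 2*√58214582/101 ≈ 151.09)
B*q = (2*√58214582/101)*6 = 12*√58214582/101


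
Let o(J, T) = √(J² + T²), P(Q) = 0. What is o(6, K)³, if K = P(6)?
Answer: 216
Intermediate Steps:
K = 0
o(6, K)³ = (√(6² + 0²))³ = (√(36 + 0))³ = (√36)³ = 6³ = 216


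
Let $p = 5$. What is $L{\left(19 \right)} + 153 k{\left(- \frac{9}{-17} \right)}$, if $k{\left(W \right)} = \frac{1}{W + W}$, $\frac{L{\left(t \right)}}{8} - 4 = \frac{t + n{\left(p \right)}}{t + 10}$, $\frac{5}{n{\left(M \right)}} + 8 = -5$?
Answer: $\frac{136953}{754} \approx 181.64$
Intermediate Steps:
$n{\left(M \right)} = - \frac{5}{13}$ ($n{\left(M \right)} = \frac{5}{-8 - 5} = \frac{5}{-13} = 5 \left(- \frac{1}{13}\right) = - \frac{5}{13}$)
$L{\left(t \right)} = 32 + \frac{8 \left(- \frac{5}{13} + t\right)}{10 + t}$ ($L{\left(t \right)} = 32 + 8 \frac{t - \frac{5}{13}}{t + 10} = 32 + 8 \frac{- \frac{5}{13} + t}{10 + t} = 32 + \frac{8 \left(- \frac{5}{13} + t\right)}{10 + t}$)
$k{\left(W \right)} = \frac{1}{2 W}$
$L{\left(19 \right)} + 153 k{\left(- \frac{9}{-17} \right)} = \frac{40 \left(103 + 13 \cdot 19\right)}{13 \left(10 + 19\right)} + 153 \frac{1}{2 \left(- \frac{9}{-17}\right)} = \frac{40 \left(103 + 247\right)}{13 \cdot 29} + 153 \frac{1}{2 \left(\left(-9\right) \left(- \frac{1}{17}\right)\right)} = \frac{40}{13} \cdot \frac{1}{29} \cdot 350 + 153 \frac{1}{2 \cdot \frac{9}{17}} = \frac{14000}{377} + 153 \cdot \frac{1}{2} \cdot \frac{17}{9} = \frac{14000}{377} + 153 \cdot \frac{17}{18} = \frac{14000}{377} + \frac{289}{2} = \frac{136953}{754}$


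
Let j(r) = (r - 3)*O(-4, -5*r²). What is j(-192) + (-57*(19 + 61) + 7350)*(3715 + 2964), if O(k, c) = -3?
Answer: 18634995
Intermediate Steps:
j(r) = 9 - 3*r (j(r) = (r - 3)*(-3) = (-3 + r)*(-3) = 9 - 3*r)
j(-192) + (-57*(19 + 61) + 7350)*(3715 + 2964) = (9 - 3*(-192)) + (-57*(19 + 61) + 7350)*(3715 + 2964) = (9 + 576) + (-57*80 + 7350)*6679 = 585 + (-4560 + 7350)*6679 = 585 + 2790*6679 = 585 + 18634410 = 18634995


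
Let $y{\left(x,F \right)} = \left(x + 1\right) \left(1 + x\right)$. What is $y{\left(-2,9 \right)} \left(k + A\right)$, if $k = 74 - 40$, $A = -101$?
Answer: $-67$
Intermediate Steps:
$y{\left(x,F \right)} = \left(1 + x\right)^{2}$ ($y{\left(x,F \right)} = \left(1 + x\right) \left(1 + x\right) = \left(1 + x\right)^{2}$)
$k = 34$
$y{\left(-2,9 \right)} \left(k + A\right) = \left(1 - 2\right)^{2} \left(34 - 101\right) = \left(-1\right)^{2} \left(-67\right) = 1 \left(-67\right) = -67$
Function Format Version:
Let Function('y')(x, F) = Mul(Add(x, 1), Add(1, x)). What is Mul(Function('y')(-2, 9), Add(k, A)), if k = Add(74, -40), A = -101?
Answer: -67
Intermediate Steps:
Function('y')(x, F) = Pow(Add(1, x), 2) (Function('y')(x, F) = Mul(Add(1, x), Add(1, x)) = Pow(Add(1, x), 2))
k = 34
Mul(Function('y')(-2, 9), Add(k, A)) = Mul(Pow(Add(1, -2), 2), Add(34, -101)) = Mul(Pow(-1, 2), -67) = Mul(1, -67) = -67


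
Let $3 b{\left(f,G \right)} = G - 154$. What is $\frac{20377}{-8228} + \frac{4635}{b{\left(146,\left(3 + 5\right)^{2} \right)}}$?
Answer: $- \frac{1291603}{8228} \approx -156.98$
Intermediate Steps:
$b{\left(f,G \right)} = - \frac{154}{3} + \frac{G}{3}$ ($b{\left(f,G \right)} = \frac{G - 154}{3} = \frac{-154 + G}{3} = - \frac{154}{3} + \frac{G}{3}$)
$\frac{20377}{-8228} + \frac{4635}{b{\left(146,\left(3 + 5\right)^{2} \right)}} = \frac{20377}{-8228} + \frac{4635}{- \frac{154}{3} + \frac{\left(3 + 5\right)^{2}}{3}} = 20377 \left(- \frac{1}{8228}\right) + \frac{4635}{- \frac{154}{3} + \frac{8^{2}}{3}} = - \frac{20377}{8228} + \frac{4635}{- \frac{154}{3} + \frac{1}{3} \cdot 64} = - \frac{20377}{8228} + \frac{4635}{- \frac{154}{3} + \frac{64}{3}} = - \frac{20377}{8228} + \frac{4635}{-30} = - \frac{20377}{8228} + 4635 \left(- \frac{1}{30}\right) = - \frac{20377}{8228} - \frac{309}{2} = - \frac{1291603}{8228}$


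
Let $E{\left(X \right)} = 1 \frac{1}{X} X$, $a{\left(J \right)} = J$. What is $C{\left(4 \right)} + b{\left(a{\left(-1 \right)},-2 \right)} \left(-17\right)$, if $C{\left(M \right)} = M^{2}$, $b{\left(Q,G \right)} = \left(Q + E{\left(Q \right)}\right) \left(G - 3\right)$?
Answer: $16$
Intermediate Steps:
$E{\left(X \right)} = 1$ ($E{\left(X \right)} = \frac{X}{X} = 1$)
$b{\left(Q,G \right)} = \left(1 + Q\right) \left(-3 + G\right)$ ($b{\left(Q,G \right)} = \left(Q + 1\right) \left(G - 3\right) = \left(1 + Q\right) \left(-3 + G\right)$)
$C{\left(4 \right)} + b{\left(a{\left(-1 \right)},-2 \right)} \left(-17\right) = 4^{2} + \left(-3 - 2 - -3 - -2\right) \left(-17\right) = 16 + \left(-3 - 2 + 3 + 2\right) \left(-17\right) = 16 + 0 \left(-17\right) = 16 + 0 = 16$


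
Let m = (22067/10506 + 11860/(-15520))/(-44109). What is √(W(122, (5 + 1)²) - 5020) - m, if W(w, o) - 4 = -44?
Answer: 5446967/179802751752 + 2*I*√1265 ≈ 3.0294e-5 + 71.134*I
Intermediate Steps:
W(w, o) = -40 (W(w, o) = 4 - 44 = -40)
m = -5446967/179802751752 (m = (22067*(1/10506) + 11860*(-1/15520))*(-1/44109) = (22067/10506 - 593/776)*(-1/44109) = (5446967/4076328)*(-1/44109) = -5446967/179802751752 ≈ -3.0294e-5)
√(W(122, (5 + 1)²) - 5020) - m = √(-40 - 5020) - 1*(-5446967/179802751752) = √(-5060) + 5446967/179802751752 = 2*I*√1265 + 5446967/179802751752 = 5446967/179802751752 + 2*I*√1265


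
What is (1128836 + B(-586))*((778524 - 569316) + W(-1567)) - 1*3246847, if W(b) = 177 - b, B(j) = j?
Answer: 238003347153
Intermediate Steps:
(1128836 + B(-586))*((778524 - 569316) + W(-1567)) - 1*3246847 = (1128836 - 586)*((778524 - 569316) + (177 - 1*(-1567))) - 1*3246847 = 1128250*(209208 + (177 + 1567)) - 3246847 = 1128250*(209208 + 1744) - 3246847 = 1128250*210952 - 3246847 = 238006594000 - 3246847 = 238003347153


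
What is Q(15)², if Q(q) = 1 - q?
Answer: 196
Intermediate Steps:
Q(15)² = (1 - 1*15)² = (1 - 15)² = (-14)² = 196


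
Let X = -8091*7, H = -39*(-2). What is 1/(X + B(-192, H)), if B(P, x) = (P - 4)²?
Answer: -1/18221 ≈ -5.4882e-5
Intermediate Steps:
H = 78
B(P, x) = (-4 + P)²
X = -56637
1/(X + B(-192, H)) = 1/(-56637 + (-4 - 192)²) = 1/(-56637 + (-196)²) = 1/(-56637 + 38416) = 1/(-18221) = -1/18221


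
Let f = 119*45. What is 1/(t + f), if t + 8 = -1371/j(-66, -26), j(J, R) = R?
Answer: 26/140393 ≈ 0.00018519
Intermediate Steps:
f = 5355
t = 1163/26 (t = -8 - 1371/(-26) = -8 - 1371*(-1/26) = -8 + 1371/26 = 1163/26 ≈ 44.731)
1/(t + f) = 1/(1163/26 + 5355) = 1/(140393/26) = 26/140393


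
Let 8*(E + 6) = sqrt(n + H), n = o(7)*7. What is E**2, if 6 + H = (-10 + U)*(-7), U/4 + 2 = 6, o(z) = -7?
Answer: (48 - I*sqrt(97))**2/64 ≈ 34.484 - 14.773*I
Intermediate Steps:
U = 16 (U = -8 + 4*6 = -8 + 24 = 16)
n = -49 (n = -7*7 = -49)
H = -48 (H = -6 + (-10 + 16)*(-7) = -6 + 6*(-7) = -6 - 42 = -48)
E = -6 + I*sqrt(97)/8 (E = -6 + sqrt(-49 - 48)/8 = -6 + sqrt(-97)/8 = -6 + (I*sqrt(97))/8 = -6 + I*sqrt(97)/8 ≈ -6.0 + 1.2311*I)
E**2 = (-6 + I*sqrt(97)/8)**2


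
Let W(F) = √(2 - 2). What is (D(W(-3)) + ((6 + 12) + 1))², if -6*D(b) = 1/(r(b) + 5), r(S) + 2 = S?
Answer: 116281/324 ≈ 358.89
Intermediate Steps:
W(F) = 0 (W(F) = √0 = 0)
r(S) = -2 + S
D(b) = -1/(6*(3 + b)) (D(b) = -1/(6*((-2 + b) + 5)) = -1/(6*(3 + b)))
(D(W(-3)) + ((6 + 12) + 1))² = (-1/(18 + 6*0) + ((6 + 12) + 1))² = (-1/(18 + 0) + (18 + 1))² = (-1/18 + 19)² = (341/18)² = 116281/324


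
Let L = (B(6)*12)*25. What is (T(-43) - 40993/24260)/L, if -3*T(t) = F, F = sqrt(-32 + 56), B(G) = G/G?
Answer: -40993/7278000 - sqrt(6)/450 ≈ -0.011076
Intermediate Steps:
B(G) = 1
F = 2*sqrt(6) (F = sqrt(24) = 2*sqrt(6) ≈ 4.8990)
T(t) = -2*sqrt(6)/3
L = 300 (L = (1*12)*25 = 12*25 = 300)
(T(-43) - 40993/24260)/L = (-2*sqrt(6)/3 - 40993/24260)/300 = (-2*sqrt(6)/3 - 40993*1/24260)*(1/300) = (-2*sqrt(6)/3 - 40993/24260)*(1/300) = (-40993/24260 - 2*sqrt(6)/3)*(1/300) = -40993/7278000 - sqrt(6)/450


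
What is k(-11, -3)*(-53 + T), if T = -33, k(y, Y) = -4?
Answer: 344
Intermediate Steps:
k(-11, -3)*(-53 + T) = -4*(-53 - 33) = -4*(-86) = 344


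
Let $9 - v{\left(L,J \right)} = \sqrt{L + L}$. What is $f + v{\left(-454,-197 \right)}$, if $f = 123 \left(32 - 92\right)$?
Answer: $-7371 - 2 i \sqrt{227} \approx -7371.0 - 30.133 i$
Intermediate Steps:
$v{\left(L,J \right)} = 9 - \sqrt{2} \sqrt{L}$ ($v{\left(L,J \right)} = 9 - \sqrt{L + L} = 9 - \sqrt{2 L} = 9 - \sqrt{2} \sqrt{L}$)
$f = -7380$ ($f = 123 \left(-60\right) = -7380$)
$f + v{\left(-454,-197 \right)} = -7380 + \left(9 - \sqrt{2} \sqrt{-454}\right) = -7380 + \left(9 - \sqrt{2} i \sqrt{454}\right) = -7380 + \left(9 - 2 i \sqrt{227}\right) = -7371 - 2 i \sqrt{227}$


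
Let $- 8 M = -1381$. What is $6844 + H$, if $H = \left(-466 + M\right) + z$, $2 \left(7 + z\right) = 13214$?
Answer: $\frac{105205}{8} \approx 13151.0$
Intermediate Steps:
$z = 6600$ ($z = -7 + \frac{1}{2} \cdot 13214 = -7 + 6607 = 6600$)
$M = \frac{1381}{8}$ ($M = \left(- \frac{1}{8}\right) \left(-1381\right) = \frac{1381}{8} \approx 172.63$)
$H = \frac{50453}{8}$ ($H = \left(-466 + \frac{1381}{8}\right) + 6600 = - \frac{2347}{8} + 6600 = \frac{50453}{8} \approx 6306.6$)
$6844 + H = 6844 + \frac{50453}{8} = \frac{105205}{8}$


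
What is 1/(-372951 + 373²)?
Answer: -1/233822 ≈ -4.2768e-6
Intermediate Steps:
1/(-372951 + 373²) = 1/(-372951 + 139129) = 1/(-233822) = -1/233822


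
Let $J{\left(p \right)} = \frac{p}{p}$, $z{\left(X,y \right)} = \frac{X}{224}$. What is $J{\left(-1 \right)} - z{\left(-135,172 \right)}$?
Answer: $\frac{359}{224} \approx 1.6027$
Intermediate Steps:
$z{\left(X,y \right)} = \frac{X}{224}$ ($z{\left(X,y \right)} = X \frac{1}{224} = \frac{X}{224}$)
$J{\left(p \right)} = 1$
$J{\left(-1 \right)} - z{\left(-135,172 \right)} = 1 - \frac{1}{224} \left(-135\right) = 1 - - \frac{135}{224} = 1 + \frac{135}{224} = \frac{359}{224}$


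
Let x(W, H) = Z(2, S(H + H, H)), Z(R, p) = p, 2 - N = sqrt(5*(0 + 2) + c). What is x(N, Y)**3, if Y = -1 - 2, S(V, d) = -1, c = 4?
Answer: -1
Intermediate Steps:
N = 2 - sqrt(14) (N = 2 - sqrt(5*(0 + 2) + 4) = 2 - sqrt(5*2 + 4) = 2 - sqrt(10 + 4) = 2 - sqrt(14) ≈ -1.7417)
Y = -3
x(W, H) = -1
x(N, Y)**3 = (-1)**3 = -1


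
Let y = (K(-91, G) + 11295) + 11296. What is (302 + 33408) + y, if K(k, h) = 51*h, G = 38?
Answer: 58239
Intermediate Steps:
y = 24529 (y = (51*38 + 11295) + 11296 = (1938 + 11295) + 11296 = 13233 + 11296 = 24529)
(302 + 33408) + y = (302 + 33408) + 24529 = 33710 + 24529 = 58239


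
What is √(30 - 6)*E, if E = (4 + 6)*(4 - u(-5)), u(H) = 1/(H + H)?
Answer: 82*√6 ≈ 200.86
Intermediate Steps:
u(H) = 1/(2*H)
E = 41 (E = (4 + 6)*(4 - 1/(2*(-5))) = 10*(4 - (-1)/(2*5)) = 10*(4 - 1*(-⅒)) = 10*(4 + ⅒) = 10*(41/10) = 41)
√(30 - 6)*E = √(30 - 6)*41 = √24*41 = (2*√6)*41 = 82*√6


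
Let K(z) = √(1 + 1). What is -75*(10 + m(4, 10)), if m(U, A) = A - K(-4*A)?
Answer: -1500 + 75*√2 ≈ -1393.9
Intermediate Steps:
K(z) = √2
m(U, A) = A - √2
-75*(10 + m(4, 10)) = -75*(10 + (10 - √2)) = -75*(20 - √2) = -1500 + 75*√2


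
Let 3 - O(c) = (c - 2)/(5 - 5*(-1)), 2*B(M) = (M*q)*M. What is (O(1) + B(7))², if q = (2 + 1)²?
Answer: 1249924/25 ≈ 49997.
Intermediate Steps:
q = 9 (q = 3² = 9)
B(M) = 9*M²/2 (B(M) = ((M*9)*M)/2 = ((9*M)*M)/2 = (9*M²)/2 = 9*M²/2)
O(c) = 16/5 - c/10 (O(c) = 3 - (c - 2)/(5 - 5*(-1)) = 3 - (-2 + c)/(5 + 5) = 3 - (-2 + c)/10 = 3 - (-⅕ + c/10) = 3 + (⅕ - c/10) = 16/5 - c/10)
(O(1) + B(7))² = ((16/5 - ⅒*1) + (9/2)*7²)² = ((16/5 - ⅒) + (9/2)*49)² = (31/10 + 441/2)² = (1118/5)² = 1249924/25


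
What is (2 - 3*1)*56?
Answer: -56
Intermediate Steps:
(2 - 3*1)*56 = (2 - 3)*56 = -1*56 = -56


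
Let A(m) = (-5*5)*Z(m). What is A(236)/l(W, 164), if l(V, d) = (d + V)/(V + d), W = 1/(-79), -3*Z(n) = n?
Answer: 5900/3 ≈ 1966.7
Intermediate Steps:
Z(n) = -n/3
A(m) = 25*m/3 (A(m) = (-5*5)*(-m/3) = -(-25)*m/3 = 25*m/3)
W = -1/79 ≈ -0.012658
l(V, d) = 1 (l(V, d) = (V + d)/(V + d) = 1)
A(236)/l(W, 164) = ((25/3)*236)/1 = (5900/3)*1 = 5900/3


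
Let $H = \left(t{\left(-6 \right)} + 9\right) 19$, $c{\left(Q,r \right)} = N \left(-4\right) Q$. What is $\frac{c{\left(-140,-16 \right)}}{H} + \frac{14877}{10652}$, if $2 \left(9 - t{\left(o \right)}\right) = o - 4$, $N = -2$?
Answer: $- \frac{5428991}{4654924} \approx -1.1663$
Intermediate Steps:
$t{\left(o \right)} = 11 - \frac{o}{2}$ ($t{\left(o \right)} = 9 - \frac{o - 4}{2} = 9 - \frac{-4 + o}{2} = 9 - \left(-2 + \frac{o}{2}\right) = 11 - \frac{o}{2}$)
$c{\left(Q,r \right)} = 8 Q$ ($c{\left(Q,r \right)} = \left(-2\right) \left(-4\right) Q = 8 Q$)
$H = 437$ ($H = \left(\left(11 - -3\right) + 9\right) 19 = \left(\left(11 + 3\right) + 9\right) 19 = \left(14 + 9\right) 19 = 23 \cdot 19 = 437$)
$\frac{c{\left(-140,-16 \right)}}{H} + \frac{14877}{10652} = \frac{8 \left(-140\right)}{437} + \frac{14877}{10652} = \left(-1120\right) \frac{1}{437} + 14877 \cdot \frac{1}{10652} = - \frac{1120}{437} + \frac{14877}{10652} = - \frac{5428991}{4654924}$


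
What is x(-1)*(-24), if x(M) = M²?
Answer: -24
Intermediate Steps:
x(-1)*(-24) = (-1)²*(-24) = 1*(-24) = -24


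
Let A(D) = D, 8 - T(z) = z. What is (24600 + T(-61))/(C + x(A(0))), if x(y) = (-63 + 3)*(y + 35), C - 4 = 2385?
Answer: 24669/289 ≈ 85.360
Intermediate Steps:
C = 2389 (C = 4 + 2385 = 2389)
T(z) = 8 - z
x(y) = -2100 - 60*y (x(y) = -60*(35 + y) = -2100 - 60*y)
(24600 + T(-61))/(C + x(A(0))) = (24600 + (8 - 1*(-61)))/(2389 + (-2100 - 60*0)) = (24600 + (8 + 61))/(2389 + (-2100 + 0)) = (24600 + 69)/(2389 - 2100) = 24669/289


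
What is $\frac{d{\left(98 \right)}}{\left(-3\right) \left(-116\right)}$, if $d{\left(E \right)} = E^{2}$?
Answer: $\frac{2401}{87} \approx 27.598$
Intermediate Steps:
$\frac{d{\left(98 \right)}}{\left(-3\right) \left(-116\right)} = \frac{98^{2}}{\left(-3\right) \left(-116\right)} = \frac{9604}{348} = 9604 \cdot \frac{1}{348} = \frac{2401}{87}$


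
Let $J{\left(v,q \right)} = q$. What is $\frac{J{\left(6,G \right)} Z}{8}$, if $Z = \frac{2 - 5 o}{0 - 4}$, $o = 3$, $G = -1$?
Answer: $- \frac{13}{32} \approx -0.40625$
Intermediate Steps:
$Z = \frac{13}{4}$ ($Z = \frac{2 - 15}{0 - 4} = \frac{2 - 15}{-4} = \left(-13\right) \left(- \frac{1}{4}\right) = \frac{13}{4} \approx 3.25$)
$\frac{J{\left(6,G \right)} Z}{8} = \frac{\left(-1\right) \frac{13}{4}}{8} = \left(- \frac{13}{4}\right) \frac{1}{8} = - \frac{13}{32}$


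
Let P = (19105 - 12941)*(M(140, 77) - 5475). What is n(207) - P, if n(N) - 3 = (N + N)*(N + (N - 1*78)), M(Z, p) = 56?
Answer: 33541823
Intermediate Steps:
P = -33402716 (P = (19105 - 12941)*(56 - 5475) = 6164*(-5419) = -33402716)
n(N) = 3 + 2*N*(-78 + 2*N) (n(N) = 3 + (N + N)*(N + (N - 1*78)) = 3 + (2*N)*(N + (N - 78)) = 3 + (2*N)*(N + (-78 + N)) = 3 + (2*N)*(-78 + 2*N) = 3 + 2*N*(-78 + 2*N))
n(207) - P = (3 - 156*207 + 4*207²) - 1*(-33402716) = (3 - 32292 + 4*42849) + 33402716 = (3 - 32292 + 171396) + 33402716 = 139107 + 33402716 = 33541823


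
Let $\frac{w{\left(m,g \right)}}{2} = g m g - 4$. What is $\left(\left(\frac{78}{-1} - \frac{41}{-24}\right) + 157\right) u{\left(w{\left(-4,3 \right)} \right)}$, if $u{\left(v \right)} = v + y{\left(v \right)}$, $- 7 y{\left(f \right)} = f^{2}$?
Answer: $- \frac{561730}{7} \approx -80247.0$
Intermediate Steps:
$y{\left(f \right)} = - \frac{f^{2}}{7}$
$w{\left(m,g \right)} = -8 + 2 m g^{2}$ ($w{\left(m,g \right)} = 2 \left(g m g - 4\right) = 2 \left(m g^{2} - 4\right) = 2 \left(-4 + m g^{2}\right) = -8 + 2 m g^{2}$)
$u{\left(v \right)} = v - \frac{v^{2}}{7}$
$\left(\left(\frac{78}{-1} - \frac{41}{-24}\right) + 157\right) u{\left(w{\left(-4,3 \right)} \right)} = \left(\left(\frac{78}{-1} - \frac{41}{-24}\right) + 157\right) \frac{\left(-8 + 2 \left(-4\right) 3^{2}\right) \left(7 - \left(-8 + 2 \left(-4\right) 3^{2}\right)\right)}{7} = \left(\left(78 \left(-1\right) - - \frac{41}{24}\right) + 157\right) \frac{\left(-8 + 2 \left(-4\right) 9\right) \left(7 - \left(-8 + 2 \left(-4\right) 9\right)\right)}{7} = \left(\left(-78 + \frac{41}{24}\right) + 157\right) \frac{\left(-8 - 72\right) \left(7 - \left(-8 - 72\right)\right)}{7} = \left(- \frac{1831}{24} + 157\right) \frac{1}{7} \left(-80\right) \left(7 - -80\right) = \frac{1937 \cdot \frac{1}{7} \left(-80\right) \left(7 + 80\right)}{24} = \frac{1937 \cdot \frac{1}{7} \left(-80\right) 87}{24} = \frac{1937}{24} \left(- \frac{6960}{7}\right) = - \frac{561730}{7}$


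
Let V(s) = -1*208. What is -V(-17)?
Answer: 208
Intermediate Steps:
V(s) = -208
-V(-17) = -1*(-208) = 208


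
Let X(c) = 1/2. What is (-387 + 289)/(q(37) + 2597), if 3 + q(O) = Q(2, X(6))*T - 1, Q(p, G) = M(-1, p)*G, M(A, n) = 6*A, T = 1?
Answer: -7/185 ≈ -0.037838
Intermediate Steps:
X(c) = 1/2
Q(p, G) = -6*G (Q(p, G) = (6*(-1))*G = -6*G)
q(O) = -7 (q(O) = -3 + (-6*1/2*1 - 1) = -3 + (-3*1 - 1) = -3 + (-3 - 1) = -3 - 4 = -7)
(-387 + 289)/(q(37) + 2597) = (-387 + 289)/(-7 + 2597) = -98/2590 = -98*1/2590 = -7/185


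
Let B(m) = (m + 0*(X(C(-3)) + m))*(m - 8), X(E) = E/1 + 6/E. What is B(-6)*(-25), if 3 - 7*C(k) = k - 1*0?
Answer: -2100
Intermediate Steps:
C(k) = 3/7 - k/7 (C(k) = 3/7 - (k - 1*0)/7 = 3/7 - (k + 0)/7 = 3/7 - k/7)
X(E) = E + 6/E (X(E) = E*1 + 6/E = E + 6/E)
B(m) = m*(-8 + m) (B(m) = (m + 0*(((3/7 - ⅐*(-3)) + 6/(3/7 - ⅐*(-3))) + m))*(m - 8) = (m + 0*(((3/7 + 3/7) + 6/(3/7 + 3/7)) + m))*(-8 + m) = (m + 0*((6/7 + 6/(6/7)) + m))*(-8 + m) = (m + 0*((6/7 + 6*(7/6)) + m))*(-8 + m) = (m + 0*((6/7 + 7) + m))*(-8 + m) = (m + 0*(55/7 + m))*(-8 + m) = (m + 0)*(-8 + m) = m*(-8 + m))
B(-6)*(-25) = -6*(-8 - 6)*(-25) = -6*(-14)*(-25) = 84*(-25) = -2100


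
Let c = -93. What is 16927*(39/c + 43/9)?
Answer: 20583232/279 ≈ 73775.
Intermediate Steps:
16927*(39/c + 43/9) = 16927*(39/(-93) + 43/9) = 16927*(39*(-1/93) + 43*(1/9)) = 16927*(-13/31 + 43/9) = 16927*(1216/279) = 20583232/279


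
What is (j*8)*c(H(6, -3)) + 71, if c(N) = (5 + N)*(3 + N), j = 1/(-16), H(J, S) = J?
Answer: 43/2 ≈ 21.500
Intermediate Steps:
j = -1/16 ≈ -0.062500
c(N) = (3 + N)*(5 + N)
(j*8)*c(H(6, -3)) + 71 = (-1/16*8)*(15 + 6² + 8*6) + 71 = -(15 + 36 + 48)/2 + 71 = -½*99 + 71 = -99/2 + 71 = 43/2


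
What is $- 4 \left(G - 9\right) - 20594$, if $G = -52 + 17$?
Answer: $-20418$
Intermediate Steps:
$G = -35$
$- 4 \left(G - 9\right) - 20594 = - 4 \left(-35 - 9\right) - 20594 = \left(-4\right) \left(-44\right) - 20594 = 176 - 20594 = -20418$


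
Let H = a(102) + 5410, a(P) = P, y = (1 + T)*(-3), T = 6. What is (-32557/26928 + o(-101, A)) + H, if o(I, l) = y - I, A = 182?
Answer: 150548819/26928 ≈ 5590.8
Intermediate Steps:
y = -21 (y = (1 + 6)*(-3) = 7*(-3) = -21)
o(I, l) = -21 - I
H = 5512 (H = 102 + 5410 = 5512)
(-32557/26928 + o(-101, A)) + H = (-32557/26928 + (-21 - 1*(-101))) + 5512 = (-32557*1/26928 + (-21 + 101)) + 5512 = (-32557/26928 + 80) + 5512 = 2121683/26928 + 5512 = 150548819/26928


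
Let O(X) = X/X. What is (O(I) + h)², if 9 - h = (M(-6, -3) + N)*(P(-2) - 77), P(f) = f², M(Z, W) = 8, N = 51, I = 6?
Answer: 18636489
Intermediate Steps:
O(X) = 1
h = 4316 (h = 9 - (8 + 51)*((-2)² - 77) = 9 - 59*(4 - 77) = 9 - 59*(-73) = 9 - 1*(-4307) = 9 + 4307 = 4316)
(O(I) + h)² = (1 + 4316)² = 4317² = 18636489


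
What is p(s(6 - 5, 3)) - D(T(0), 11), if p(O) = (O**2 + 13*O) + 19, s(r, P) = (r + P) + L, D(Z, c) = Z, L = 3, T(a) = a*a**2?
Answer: 159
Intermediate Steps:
T(a) = a**3
s(r, P) = 3 + P + r (s(r, P) = (r + P) + 3 = (P + r) + 3 = 3 + P + r)
p(O) = 19 + O**2 + 13*O
p(s(6 - 5, 3)) - D(T(0), 11) = (19 + (3 + 3 + (6 - 5))**2 + 13*(3 + 3 + (6 - 5))) - 1*0**3 = (19 + (3 + 3 + 1)**2 + 13*(3 + 3 + 1)) - 1*0 = (19 + 7**2 + 13*7) + 0 = (19 + 49 + 91) + 0 = 159 + 0 = 159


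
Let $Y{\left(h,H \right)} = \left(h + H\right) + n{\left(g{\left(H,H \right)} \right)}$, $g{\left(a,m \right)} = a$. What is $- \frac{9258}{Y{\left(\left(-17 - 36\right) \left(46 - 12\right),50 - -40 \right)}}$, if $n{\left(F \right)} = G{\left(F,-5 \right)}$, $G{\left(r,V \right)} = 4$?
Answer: $\frac{4629}{854} \approx 5.4204$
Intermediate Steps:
$n{\left(F \right)} = 4$
$Y{\left(h,H \right)} = 4 + H + h$ ($Y{\left(h,H \right)} = \left(h + H\right) + 4 = \left(H + h\right) + 4 = 4 + H + h$)
$- \frac{9258}{Y{\left(\left(-17 - 36\right) \left(46 - 12\right),50 - -40 \right)}} = - \frac{9258}{4 + \left(50 - -40\right) + \left(-17 - 36\right) \left(46 - 12\right)} = - \frac{9258}{4 + \left(50 + 40\right) - 1802} = - \frac{9258}{4 + 90 - 1802} = - \frac{9258}{-1708} = \left(-9258\right) \left(- \frac{1}{1708}\right) = \frac{4629}{854}$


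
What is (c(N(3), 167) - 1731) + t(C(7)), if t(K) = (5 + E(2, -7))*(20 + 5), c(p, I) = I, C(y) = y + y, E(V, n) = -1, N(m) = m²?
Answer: -1464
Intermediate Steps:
C(y) = 2*y
t(K) = 100 (t(K) = (5 - 1)*(20 + 5) = 4*25 = 100)
(c(N(3), 167) - 1731) + t(C(7)) = (167 - 1731) + 100 = -1564 + 100 = -1464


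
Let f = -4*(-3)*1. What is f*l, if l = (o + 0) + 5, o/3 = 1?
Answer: 96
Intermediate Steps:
o = 3 (o = 3*1 = 3)
l = 8 (l = (3 + 0) + 5 = 3 + 5 = 8)
f = 12 (f = 12*1 = 12)
f*l = 12*8 = 96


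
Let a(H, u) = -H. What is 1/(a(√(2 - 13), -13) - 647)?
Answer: I/(√11 - 647*I) ≈ -0.0015456 + 7.9228e-6*I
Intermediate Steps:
1/(a(√(2 - 13), -13) - 647) = 1/(-√(2 - 13) - 647) = 1/(-√(-11) - 647) = 1/(-I*√11 - 647) = 1/(-647 - I*√11)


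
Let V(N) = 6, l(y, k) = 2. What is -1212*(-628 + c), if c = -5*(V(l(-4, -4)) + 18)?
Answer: 906576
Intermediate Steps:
c = -120 (c = -5*(6 + 18) = -5*24 = -120)
-1212*(-628 + c) = -1212*(-628 - 120) = -1212*(-748) = 906576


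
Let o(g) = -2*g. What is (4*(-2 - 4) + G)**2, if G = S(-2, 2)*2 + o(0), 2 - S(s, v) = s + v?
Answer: 400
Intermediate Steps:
S(s, v) = 2 - s - v (S(s, v) = 2 - (s + v) = 2 + (-s - v) = 2 - s - v)
G = 4 (G = (2 - 1*(-2) - 1*2)*2 - 2*0 = (2 + 2 - 2)*2 + 0 = 2*2 + 0 = 4 + 0 = 4)
(4*(-2 - 4) + G)**2 = (4*(-2 - 4) + 4)**2 = (4*(-6) + 4)**2 = (-24 + 4)**2 = (-20)**2 = 400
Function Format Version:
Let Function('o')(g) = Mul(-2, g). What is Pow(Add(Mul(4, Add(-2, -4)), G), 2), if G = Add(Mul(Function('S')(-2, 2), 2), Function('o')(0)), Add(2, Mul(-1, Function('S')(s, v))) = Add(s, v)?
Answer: 400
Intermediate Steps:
Function('S')(s, v) = Add(2, Mul(-1, s), Mul(-1, v)) (Function('S')(s, v) = Add(2, Mul(-1, Add(s, v))) = Add(2, Add(Mul(-1, s), Mul(-1, v))) = Add(2, Mul(-1, s), Mul(-1, v)))
G = 4 (G = Add(Mul(Add(2, Mul(-1, -2), Mul(-1, 2)), 2), Mul(-2, 0)) = Add(Mul(Add(2, 2, -2), 2), 0) = Add(Mul(2, 2), 0) = Add(4, 0) = 4)
Pow(Add(Mul(4, Add(-2, -4)), G), 2) = Pow(Add(Mul(4, Add(-2, -4)), 4), 2) = Pow(Add(Mul(4, -6), 4), 2) = Pow(Add(-24, 4), 2) = Pow(-20, 2) = 400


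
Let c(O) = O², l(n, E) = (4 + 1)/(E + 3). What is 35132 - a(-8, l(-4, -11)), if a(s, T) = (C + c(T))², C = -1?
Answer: 143899151/4096 ≈ 35132.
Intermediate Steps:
l(n, E) = 5/(3 + E)
a(s, T) = (-1 + T²)²
35132 - a(-8, l(-4, -11)) = 35132 - (-1 + (5/(3 - 11))²)² = 35132 - (-1 + (5/(-8))²)² = 35132 - (-1 + (5*(-⅛))²)² = 35132 - (-1 + (-5/8)²)² = 35132 - (-1 + 25/64)² = 35132 - (-39/64)² = 35132 - 1*1521/4096 = 35132 - 1521/4096 = 143899151/4096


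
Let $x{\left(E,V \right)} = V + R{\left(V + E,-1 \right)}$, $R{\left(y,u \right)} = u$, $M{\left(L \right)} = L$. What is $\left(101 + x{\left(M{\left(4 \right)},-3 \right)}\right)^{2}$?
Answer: $9409$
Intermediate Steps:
$x{\left(E,V \right)} = -1 + V$ ($x{\left(E,V \right)} = V - 1 = -1 + V$)
$\left(101 + x{\left(M{\left(4 \right)},-3 \right)}\right)^{2} = \left(101 - 4\right)^{2} = 97^{2} = 9409$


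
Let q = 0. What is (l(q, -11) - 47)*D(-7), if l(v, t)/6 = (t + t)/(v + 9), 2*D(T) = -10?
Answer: 925/3 ≈ 308.33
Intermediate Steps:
D(T) = -5 (D(T) = (½)*(-10) = -5)
l(v, t) = 12*t/(9 + v) (l(v, t) = 6*((t + t)/(v + 9)) = 6*((2*t)/(9 + v)) = 6*(2*t/(9 + v)) = 12*t/(9 + v))
(l(q, -11) - 47)*D(-7) = (12*(-11)/(9 + 0) - 47)*(-5) = (12*(-11)/9 - 47)*(-5) = (12*(-11)*(⅑) - 47)*(-5) = (-44/3 - 47)*(-5) = -185/3*(-5) = 925/3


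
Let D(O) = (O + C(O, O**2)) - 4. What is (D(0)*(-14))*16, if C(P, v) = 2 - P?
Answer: 448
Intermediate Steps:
D(O) = -2 (D(O) = (O + (2 - O)) - 4 = 2 - 4 = -2)
(D(0)*(-14))*16 = -2*(-14)*16 = 28*16 = 448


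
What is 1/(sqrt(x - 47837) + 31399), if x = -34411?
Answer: 31399/985979449 - 2*I*sqrt(20562)/985979449 ≈ 3.1845e-5 - 2.9087e-7*I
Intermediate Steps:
1/(sqrt(x - 47837) + 31399) = 1/(sqrt(-34411 - 47837) + 31399) = 1/(sqrt(-82248) + 31399) = 1/(2*I*sqrt(20562) + 31399) = 1/(31399 + 2*I*sqrt(20562))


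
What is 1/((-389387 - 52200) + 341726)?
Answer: -1/99861 ≈ -1.0014e-5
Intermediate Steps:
1/((-389387 - 52200) + 341726) = 1/(-441587 + 341726) = 1/(-99861) = -1/99861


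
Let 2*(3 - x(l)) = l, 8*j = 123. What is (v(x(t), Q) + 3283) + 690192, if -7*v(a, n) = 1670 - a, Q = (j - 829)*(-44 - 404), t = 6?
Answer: 4852655/7 ≈ 6.9324e+5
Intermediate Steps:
j = 123/8 (j = (⅛)*123 = 123/8 ≈ 15.375)
x(l) = 3 - l/2
Q = 364504 (Q = (123/8 - 829)*(-44 - 404) = -6509/8*(-448) = 364504)
v(a, n) = -1670/7 + a/7 (v(a, n) = -(1670 - a)/7 = -1670/7 + a/7)
(v(x(t), Q) + 3283) + 690192 = ((-1670/7 + (3 - ½*6)/7) + 3283) + 690192 = ((-1670/7 + (3 - 3)/7) + 3283) + 690192 = ((-1670/7 + (⅐)*0) + 3283) + 690192 = ((-1670/7 + 0) + 3283) + 690192 = (-1670/7 + 3283) + 690192 = 21311/7 + 690192 = 4852655/7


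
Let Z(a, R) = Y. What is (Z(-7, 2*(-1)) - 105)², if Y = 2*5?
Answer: 9025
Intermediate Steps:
Y = 10
Z(a, R) = 10
(Z(-7, 2*(-1)) - 105)² = (10 - 105)² = (-95)² = 9025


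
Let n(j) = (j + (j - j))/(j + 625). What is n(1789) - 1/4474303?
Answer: 8004525653/10800967442 ≈ 0.74109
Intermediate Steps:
n(j) = j/(625 + j) (n(j) = (j + 0)/(625 + j) = j/(625 + j))
n(1789) - 1/4474303 = 1789/(625 + 1789) - 1/4474303 = 1789/2414 - 1*1/4474303 = 1789*(1/2414) - 1/4474303 = 1789/2414 - 1/4474303 = 8004525653/10800967442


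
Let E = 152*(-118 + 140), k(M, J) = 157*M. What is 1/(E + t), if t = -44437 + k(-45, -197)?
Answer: -1/48158 ≈ -2.0765e-5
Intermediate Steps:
t = -51502 (t = -44437 + 157*(-45) = -44437 - 7065 = -51502)
E = 3344 (E = 152*22 = 3344)
1/(E + t) = 1/(3344 - 51502) = 1/(-48158) = -1/48158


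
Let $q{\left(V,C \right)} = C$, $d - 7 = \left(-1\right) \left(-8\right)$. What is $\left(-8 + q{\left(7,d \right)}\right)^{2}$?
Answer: $49$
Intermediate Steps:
$d = 15$ ($d = 7 - -8 = 7 + 8 = 15$)
$\left(-8 + q{\left(7,d \right)}\right)^{2} = \left(-8 + 15\right)^{2} = 7^{2} = 49$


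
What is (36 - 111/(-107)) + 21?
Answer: 6210/107 ≈ 58.037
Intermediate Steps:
(36 - 111/(-107)) + 21 = (36 - 1/107*(-111)) + 21 = (36 + 111/107) + 21 = 3963/107 + 21 = 6210/107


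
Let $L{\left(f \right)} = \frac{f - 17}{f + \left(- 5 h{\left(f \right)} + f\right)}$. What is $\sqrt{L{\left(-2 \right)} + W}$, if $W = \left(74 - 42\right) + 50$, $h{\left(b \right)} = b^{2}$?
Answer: $\frac{\sqrt{11922}}{12} \approx 9.099$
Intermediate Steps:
$L{\left(f \right)} = \frac{-17 + f}{- 5 f^{2} + 2 f}$ ($L{\left(f \right)} = \frac{f - 17}{f - \left(- f + 5 f^{2}\right)} = \frac{-17 + f}{f - \left(- f + 5 f^{2}\right)} = \frac{-17 + f}{- 5 f^{2} + 2 f}$)
$W = 82$ ($W = 32 + 50 = 82$)
$\sqrt{L{\left(-2 \right)} + W} = \sqrt{\frac{17 - -2}{\left(-2\right) \left(-2 + 5 \left(-2\right)\right)} + 82} = \sqrt{- \frac{17 + 2}{2 \left(-2 - 10\right)} + 82} = \sqrt{\left(- \frac{1}{2}\right) \frac{1}{-12} \cdot 19 + 82} = \sqrt{\left(- \frac{1}{2}\right) \left(- \frac{1}{12}\right) 19 + 82} = \sqrt{\frac{19}{24} + 82} = \sqrt{\frac{1987}{24}} = \frac{\sqrt{11922}}{12}$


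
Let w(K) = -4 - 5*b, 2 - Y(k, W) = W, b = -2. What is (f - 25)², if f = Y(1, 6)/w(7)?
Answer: 5929/9 ≈ 658.78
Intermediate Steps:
Y(k, W) = 2 - W
w(K) = 6 (w(K) = -4 - 5*(-2) = -4 + 10 = 6)
f = -⅔ (f = (2 - 1*6)/6 = (2 - 6)*(⅙) = -4*⅙ = -⅔ ≈ -0.66667)
(f - 25)² = (-⅔ - 25)² = (-77/3)² = 5929/9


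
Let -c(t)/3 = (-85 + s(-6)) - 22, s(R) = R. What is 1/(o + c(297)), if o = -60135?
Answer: -1/59796 ≈ -1.6724e-5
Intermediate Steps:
c(t) = 339 (c(t) = -3*((-85 - 6) - 22) = -3*(-91 - 22) = -3*(-113) = 339)
1/(o + c(297)) = 1/(-60135 + 339) = 1/(-59796) = -1/59796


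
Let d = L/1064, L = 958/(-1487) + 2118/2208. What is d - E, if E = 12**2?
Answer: -83842074289/582237824 ≈ -144.00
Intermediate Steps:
L = 172367/547216 (L = 958*(-1/1487) + 2118*(1/2208) = -958/1487 + 353/368 = 172367/547216 ≈ 0.31499)
d = 172367/582237824 (d = (172367/547216)/1064 = (172367/547216)*(1/1064) = 172367/582237824 ≈ 0.00029604)
E = 144
d - E = 172367/582237824 - 1*144 = 172367/582237824 - 144 = -83842074289/582237824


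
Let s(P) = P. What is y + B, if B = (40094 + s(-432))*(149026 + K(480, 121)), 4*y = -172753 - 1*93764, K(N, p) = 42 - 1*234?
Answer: 23611949915/4 ≈ 5.9030e+9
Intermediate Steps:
K(N, p) = -192 (K(N, p) = 42 - 234 = -192)
y = -266517/4 (y = (-172753 - 1*93764)/4 = (-172753 - 93764)/4 = (1/4)*(-266517) = -266517/4 ≈ -66629.)
B = 5903054108 (B = (40094 - 432)*(149026 - 192) = 39662*148834 = 5903054108)
y + B = -266517/4 + 5903054108 = 23611949915/4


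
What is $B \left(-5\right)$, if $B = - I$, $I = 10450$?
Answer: $52250$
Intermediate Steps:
$B = -10450$ ($B = \left(-1\right) 10450 = -10450$)
$B \left(-5\right) = \left(-10450\right) \left(-5\right) = 52250$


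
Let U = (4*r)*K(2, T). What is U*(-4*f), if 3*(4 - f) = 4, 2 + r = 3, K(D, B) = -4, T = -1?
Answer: 512/3 ≈ 170.67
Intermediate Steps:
r = 1 (r = -2 + 3 = 1)
f = 8/3 (f = 4 - ⅓*4 = 4 - 4/3 = 8/3 ≈ 2.6667)
U = -16 (U = (4*1)*(-4) = 4*(-4) = -16)
U*(-4*f) = -(-64)*8/3 = -16*(-32/3) = 512/3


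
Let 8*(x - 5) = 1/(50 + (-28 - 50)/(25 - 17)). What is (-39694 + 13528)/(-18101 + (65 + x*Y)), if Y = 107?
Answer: 2808484/1878405 ≈ 1.4951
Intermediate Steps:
x = 1611/322 (x = 5 + 1/(8*(50 + (-28 - 50)/(25 - 17))) = 5 + 1/(8*(50 - 78/8)) = 5 + 1/(8*(50 - 78*1/8)) = 5 + 1/(8*(50 - 39/4)) = 5 + 1/(8*(161/4)) = 5 + (1/8)*(4/161) = 5 + 1/322 = 1611/322 ≈ 5.0031)
(-39694 + 13528)/(-18101 + (65 + x*Y)) = (-39694 + 13528)/(-18101 + (65 + (1611/322)*107)) = -26166/(-18101 + (65 + 172377/322)) = -26166/(-18101 + 193307/322) = -26166/(-5635215/322) = -26166*(-322/5635215) = 2808484/1878405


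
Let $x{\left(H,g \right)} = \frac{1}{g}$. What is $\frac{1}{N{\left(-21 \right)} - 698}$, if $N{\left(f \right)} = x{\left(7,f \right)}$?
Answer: $- \frac{21}{14659} \approx -0.0014326$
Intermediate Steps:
$N{\left(f \right)} = \frac{1}{f}$
$\frac{1}{N{\left(-21 \right)} - 698} = \frac{1}{\frac{1}{-21} - 698} = \frac{1}{- \frac{1}{21} - 698} = \frac{1}{- \frac{14659}{21}} = - \frac{21}{14659}$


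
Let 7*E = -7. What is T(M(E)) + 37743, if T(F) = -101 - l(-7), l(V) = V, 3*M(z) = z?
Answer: 37649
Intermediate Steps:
E = -1 (E = (1/7)*(-7) = -1)
M(z) = z/3
T(F) = -94 (T(F) = -101 - 1*(-7) = -101 + 7 = -94)
T(M(E)) + 37743 = -94 + 37743 = 37649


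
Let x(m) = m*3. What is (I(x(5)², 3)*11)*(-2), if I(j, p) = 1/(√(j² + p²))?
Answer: -11*√5626/8439 ≈ -0.097769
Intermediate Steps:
x(m) = 3*m
I(j, p) = (j² + p²)^(-½)
(I(x(5)², 3)*11)*(-2) = (11/√(((3*5)²)² + 3²))*(-2) = (11/√((15²)² + 9))*(-2) = (11/√(225² + 9))*(-2) = (11/√(50625 + 9))*(-2) = (11/√50634)*(-2) = ((√5626/16878)*11)*(-2) = (11*√5626/16878)*(-2) = -11*√5626/8439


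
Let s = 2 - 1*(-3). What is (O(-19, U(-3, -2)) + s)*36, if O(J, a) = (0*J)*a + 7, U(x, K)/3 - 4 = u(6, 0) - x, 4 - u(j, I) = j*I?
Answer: 432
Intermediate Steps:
u(j, I) = 4 - I*j (u(j, I) = 4 - j*I = 4 - I*j)
U(x, K) = 24 - 3*x (U(x, K) = 12 + 3*((4 - 1*0*6) - x) = 12 + 3*((4 + 0) - x) = 12 + 3*(4 - x) = 12 + (12 - 3*x) = 24 - 3*x)
O(J, a) = 7 (O(J, a) = 0*a + 7 = 0 + 7 = 7)
s = 5 (s = 2 + 3 = 5)
(O(-19, U(-3, -2)) + s)*36 = (7 + 5)*36 = 12*36 = 432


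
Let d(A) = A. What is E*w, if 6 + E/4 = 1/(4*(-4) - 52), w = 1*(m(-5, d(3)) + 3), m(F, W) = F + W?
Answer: -409/17 ≈ -24.059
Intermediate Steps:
w = 1 (w = 1*((-5 + 3) + 3) = 1*(-2 + 3) = 1*1 = 1)
E = -409/17 (E = -24 + 4/(4*(-4) - 52) = -24 + 4/(-16 - 52) = -24 + 4/(-68) = -24 + 4*(-1/68) = -24 - 1/17 = -409/17 ≈ -24.059)
E*w = -409/17*1 = -409/17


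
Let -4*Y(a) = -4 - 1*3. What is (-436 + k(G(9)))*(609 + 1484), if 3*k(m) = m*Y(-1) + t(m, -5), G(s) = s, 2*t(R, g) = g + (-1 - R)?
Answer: -3627169/4 ≈ -9.0679e+5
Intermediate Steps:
t(R, g) = -½ + g/2 - R/2 (t(R, g) = (g + (-1 - R))/2 = (-1 + g - R)/2 = -½ + g/2 - R/2)
Y(a) = 7/4 (Y(a) = -(-4 - 1*3)/4 = -(-4 - 3)/4 = -¼*(-7) = 7/4)
k(m) = -1 + 5*m/12 (k(m) = (m*(7/4) + (-½ + (½)*(-5) - m/2))/3 = (7*m/4 + (-½ - 5/2 - m/2))/3 = (7*m/4 + (-3 - m/2))/3 = (-3 + 5*m/4)/3 = -1 + 5*m/12)
(-436 + k(G(9)))*(609 + 1484) = (-436 + (-1 + (5/12)*9))*(609 + 1484) = (-436 + (-1 + 15/4))*2093 = (-436 + 11/4)*2093 = -1733/4*2093 = -3627169/4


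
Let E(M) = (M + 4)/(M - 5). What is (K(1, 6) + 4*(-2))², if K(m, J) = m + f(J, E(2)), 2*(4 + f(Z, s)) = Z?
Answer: 64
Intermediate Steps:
E(M) = (4 + M)/(-5 + M)
f(Z, s) = -4 + Z/2
K(m, J) = -4 + m + J/2 (K(m, J) = m + (-4 + J/2) = -4 + m + J/2)
(K(1, 6) + 4*(-2))² = ((-4 + 1 + (½)*6) + 4*(-2))² = ((-4 + 1 + 3) - 8)² = (0 - 8)² = (-8)² = 64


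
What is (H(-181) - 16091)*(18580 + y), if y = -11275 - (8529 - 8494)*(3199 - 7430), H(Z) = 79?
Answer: -2488104680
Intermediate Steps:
y = 136810 (y = -11275 - 35*(-4231) = -11275 - 1*(-148085) = -11275 + 148085 = 136810)
(H(-181) - 16091)*(18580 + y) = (79 - 16091)*(18580 + 136810) = -16012*155390 = -2488104680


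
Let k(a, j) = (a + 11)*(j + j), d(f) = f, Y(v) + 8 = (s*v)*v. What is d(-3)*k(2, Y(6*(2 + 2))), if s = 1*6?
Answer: -268944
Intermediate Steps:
s = 6
Y(v) = -8 + 6*v² (Y(v) = -8 + (6*v)*v = -8 + 6*v²)
k(a, j) = 2*j*(11 + a) (k(a, j) = (11 + a)*(2*j) = 2*j*(11 + a))
d(-3)*k(2, Y(6*(2 + 2))) = -6*(-8 + 6*(6*(2 + 2))²)*(11 + 2) = -6*(-8 + 6*(6*4)²)*13 = -6*(-8 + 6*24²)*13 = -6*(-8 + 6*576)*13 = -6*(-8 + 3456)*13 = -6*3448*13 = -3*89648 = -268944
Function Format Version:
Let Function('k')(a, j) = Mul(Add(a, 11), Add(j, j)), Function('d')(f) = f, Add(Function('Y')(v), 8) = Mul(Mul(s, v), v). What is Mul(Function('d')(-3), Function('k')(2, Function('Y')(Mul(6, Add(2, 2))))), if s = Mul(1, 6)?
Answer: -268944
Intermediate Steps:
s = 6
Function('Y')(v) = Add(-8, Mul(6, Pow(v, 2))) (Function('Y')(v) = Add(-8, Mul(Mul(6, v), v)) = Add(-8, Mul(6, Pow(v, 2))))
Function('k')(a, j) = Mul(2, j, Add(11, a)) (Function('k')(a, j) = Mul(Add(11, a), Mul(2, j)) = Mul(2, j, Add(11, a)))
Mul(Function('d')(-3), Function('k')(2, Function('Y')(Mul(6, Add(2, 2))))) = Mul(-3, Mul(2, Add(-8, Mul(6, Pow(Mul(6, Add(2, 2)), 2))), Add(11, 2))) = Mul(-3, Mul(2, Add(-8, Mul(6, Pow(Mul(6, 4), 2))), 13)) = Mul(-3, Mul(2, Add(-8, Mul(6, Pow(24, 2))), 13)) = Mul(-3, Mul(2, Add(-8, Mul(6, 576)), 13)) = Mul(-3, Mul(2, Add(-8, 3456), 13)) = Mul(-3, Mul(2, 3448, 13)) = Mul(-3, 89648) = -268944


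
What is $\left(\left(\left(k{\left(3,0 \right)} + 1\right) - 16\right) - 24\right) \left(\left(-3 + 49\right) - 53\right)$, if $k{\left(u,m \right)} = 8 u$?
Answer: $105$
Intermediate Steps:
$\left(\left(\left(k{\left(3,0 \right)} + 1\right) - 16\right) - 24\right) \left(\left(-3 + 49\right) - 53\right) = \left(\left(\left(8 \cdot 3 + 1\right) - 16\right) - 24\right) \left(\left(-3 + 49\right) - 53\right) = \left(\left(\left(24 + 1\right) - 16\right) - 24\right) \left(46 - 53\right) = \left(\left(25 - 16\right) - 24\right) \left(-7\right) = \left(9 - 24\right) \left(-7\right) = \left(-15\right) \left(-7\right) = 105$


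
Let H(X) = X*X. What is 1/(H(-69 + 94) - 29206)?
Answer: -1/28581 ≈ -3.4988e-5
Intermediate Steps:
H(X) = X²
1/(H(-69 + 94) - 29206) = 1/((-69 + 94)² - 29206) = 1/(25² - 29206) = 1/(625 - 29206) = 1/(-28581) = -1/28581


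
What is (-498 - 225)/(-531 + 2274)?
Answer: -241/581 ≈ -0.41480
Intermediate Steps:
(-498 - 225)/(-531 + 2274) = -723/1743 = -723*1/1743 = -241/581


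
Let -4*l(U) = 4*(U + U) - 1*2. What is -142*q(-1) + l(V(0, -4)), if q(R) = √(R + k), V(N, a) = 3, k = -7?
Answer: -11/2 - 284*I*√2 ≈ -5.5 - 401.64*I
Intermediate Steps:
q(R) = √(-7 + R) (q(R) = √(R - 7) = √(-7 + R))
l(U) = ½ - 2*U (l(U) = -(4*(U + U) - 1*2)/4 = -(4*(2*U) - 2)/4 = -(8*U - 2)/4 = -(-2 + 8*U)/4 = ½ - 2*U)
-142*q(-1) + l(V(0, -4)) = -142*√(-7 - 1) + (½ - 2*3) = -284*I*√2 + (½ - 6) = -284*I*√2 - 11/2 = -11/2 - 284*I*√2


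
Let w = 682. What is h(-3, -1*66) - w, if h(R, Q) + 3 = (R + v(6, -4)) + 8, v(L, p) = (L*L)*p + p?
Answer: -828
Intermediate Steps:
v(L, p) = p + p*L² (v(L, p) = L²*p + p = p*L² + p = p + p*L²)
h(R, Q) = -143 + R (h(R, Q) = -3 + ((R - 4*(1 + 6²)) + 8) = -3 + ((R - 4*(1 + 36)) + 8) = -3 + ((R - 4*37) + 8) = -3 + ((R - 148) + 8) = -3 + ((-148 + R) + 8) = -3 + (-140 + R) = -143 + R)
h(-3, -1*66) - w = (-143 - 3) - 1*682 = -146 - 682 = -828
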